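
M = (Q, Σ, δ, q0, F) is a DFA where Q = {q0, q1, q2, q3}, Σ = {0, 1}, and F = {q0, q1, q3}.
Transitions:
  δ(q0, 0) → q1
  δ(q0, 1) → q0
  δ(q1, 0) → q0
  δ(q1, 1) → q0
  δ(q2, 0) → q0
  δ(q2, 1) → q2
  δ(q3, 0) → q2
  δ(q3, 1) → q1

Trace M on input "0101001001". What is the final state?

q0

q0 --0--> q1
q1 --1--> q0
q0 --0--> q1
q1 --1--> q0
q0 --0--> q1
q1 --0--> q0
q0 --1--> q0
q0 --0--> q1
q1 --0--> q0
q0 --1--> q0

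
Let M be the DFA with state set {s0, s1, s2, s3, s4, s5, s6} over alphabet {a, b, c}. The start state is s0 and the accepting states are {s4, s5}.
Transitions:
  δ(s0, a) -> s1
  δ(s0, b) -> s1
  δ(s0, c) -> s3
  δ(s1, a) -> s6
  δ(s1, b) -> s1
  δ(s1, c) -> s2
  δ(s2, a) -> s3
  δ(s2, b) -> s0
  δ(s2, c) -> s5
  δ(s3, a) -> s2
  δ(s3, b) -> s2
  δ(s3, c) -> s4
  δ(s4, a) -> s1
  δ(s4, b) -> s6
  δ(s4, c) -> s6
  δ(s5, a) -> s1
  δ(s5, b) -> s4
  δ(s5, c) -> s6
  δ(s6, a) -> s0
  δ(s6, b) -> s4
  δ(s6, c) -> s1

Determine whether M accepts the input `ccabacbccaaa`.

s0 --c--> s3
s3 --c--> s4
s4 --a--> s1
s1 --b--> s1
s1 --a--> s6
s6 --c--> s1
s1 --b--> s1
s1 --c--> s2
s2 --c--> s5
s5 --a--> s1
s1 --a--> s6
s6 --a--> s0
End in state s0, which is not an accepting state.

rejected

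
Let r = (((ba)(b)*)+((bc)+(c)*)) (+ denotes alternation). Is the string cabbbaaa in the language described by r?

Neither ((ba)(b)*) nor ((bc)+(c)*) matches cabbbaaa.

no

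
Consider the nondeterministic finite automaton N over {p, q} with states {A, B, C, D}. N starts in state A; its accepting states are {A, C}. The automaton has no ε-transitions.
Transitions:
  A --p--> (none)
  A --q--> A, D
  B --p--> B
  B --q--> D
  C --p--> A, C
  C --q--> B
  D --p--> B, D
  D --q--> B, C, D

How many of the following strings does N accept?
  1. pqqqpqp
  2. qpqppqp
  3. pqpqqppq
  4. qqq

2

pqqqpqp: rejected
qpqppqp: accepted
pqpqqppq: rejected
qqq: accepted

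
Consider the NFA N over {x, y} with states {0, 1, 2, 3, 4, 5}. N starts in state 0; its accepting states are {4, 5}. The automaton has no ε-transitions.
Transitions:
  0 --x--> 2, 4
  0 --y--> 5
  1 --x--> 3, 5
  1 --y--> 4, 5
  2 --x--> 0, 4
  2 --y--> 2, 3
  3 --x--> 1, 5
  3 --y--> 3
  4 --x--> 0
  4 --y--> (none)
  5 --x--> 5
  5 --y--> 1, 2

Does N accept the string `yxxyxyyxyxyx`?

accepted

Start: {0}
read y: {5}
read x: {5}
read x: {5}
read y: {1, 2}
read x: {0, 3, 4, 5}
read y: {1, 2, 3, 5}
read y: {1, 2, 3, 4, 5}
read x: {0, 1, 3, 4, 5}
read y: {1, 2, 3, 4, 5}
read x: {0, 1, 3, 4, 5}
read y: {1, 2, 3, 4, 5}
read x: {0, 1, 3, 4, 5}
Reachable ∩ accepting = {4, 5} — nonempty.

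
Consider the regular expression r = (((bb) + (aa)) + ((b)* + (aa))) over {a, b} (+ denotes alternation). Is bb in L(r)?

yes

The left alternative ((bb)+(aa)) matches bb.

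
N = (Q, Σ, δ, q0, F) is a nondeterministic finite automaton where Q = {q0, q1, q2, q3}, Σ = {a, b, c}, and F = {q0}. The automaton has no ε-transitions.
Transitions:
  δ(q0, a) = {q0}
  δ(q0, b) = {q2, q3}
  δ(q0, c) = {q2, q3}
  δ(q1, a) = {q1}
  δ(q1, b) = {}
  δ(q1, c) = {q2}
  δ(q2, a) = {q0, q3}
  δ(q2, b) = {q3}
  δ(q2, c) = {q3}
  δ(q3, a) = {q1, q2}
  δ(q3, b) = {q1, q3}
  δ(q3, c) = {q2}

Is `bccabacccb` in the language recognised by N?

Start: {q0}
read b: {q2, q3}
read c: {q2, q3}
read c: {q2, q3}
read a: {q0, q1, q2, q3}
read b: {q1, q2, q3}
read a: {q0, q1, q2, q3}
read c: {q2, q3}
read c: {q2, q3}
read c: {q2, q3}
read b: {q1, q3}
Reachable ∩ accepting = {} — empty.

rejected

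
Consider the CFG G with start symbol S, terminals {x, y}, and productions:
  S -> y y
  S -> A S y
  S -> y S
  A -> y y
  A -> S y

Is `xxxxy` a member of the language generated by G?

no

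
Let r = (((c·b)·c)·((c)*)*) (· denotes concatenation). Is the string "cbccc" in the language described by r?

yes

Split as cbc·cc: ((c·b)·c) matches cbc and ((c)*)* matches cc.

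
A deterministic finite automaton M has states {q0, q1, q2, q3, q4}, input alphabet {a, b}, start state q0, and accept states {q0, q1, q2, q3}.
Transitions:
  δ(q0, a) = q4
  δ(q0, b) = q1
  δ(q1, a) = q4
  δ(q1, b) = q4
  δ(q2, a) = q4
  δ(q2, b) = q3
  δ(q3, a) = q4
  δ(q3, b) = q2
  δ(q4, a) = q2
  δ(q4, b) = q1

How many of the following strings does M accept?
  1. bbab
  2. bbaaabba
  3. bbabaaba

1

bbab: accepted
bbaaabba: rejected
bbabaaba: rejected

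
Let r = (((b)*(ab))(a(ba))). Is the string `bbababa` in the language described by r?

yes

Split as bbab·aba: ((b)*(ab)) matches bbab and (a(ba)) matches aba.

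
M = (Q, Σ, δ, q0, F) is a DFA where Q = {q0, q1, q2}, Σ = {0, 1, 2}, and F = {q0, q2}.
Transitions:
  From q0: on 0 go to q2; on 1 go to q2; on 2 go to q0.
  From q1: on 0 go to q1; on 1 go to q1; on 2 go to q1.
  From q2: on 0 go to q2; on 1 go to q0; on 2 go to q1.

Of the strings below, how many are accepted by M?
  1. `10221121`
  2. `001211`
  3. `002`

`10221121`: rejected
`001211`: accepted
`002`: rejected

1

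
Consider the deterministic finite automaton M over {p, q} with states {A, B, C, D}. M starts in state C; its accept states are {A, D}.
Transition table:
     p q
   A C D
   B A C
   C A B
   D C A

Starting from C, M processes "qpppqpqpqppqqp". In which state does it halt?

C

C --q--> B
B --p--> A
A --p--> C
C --p--> A
A --q--> D
D --p--> C
C --q--> B
B --p--> A
A --q--> D
D --p--> C
C --p--> A
A --q--> D
D --q--> A
A --p--> C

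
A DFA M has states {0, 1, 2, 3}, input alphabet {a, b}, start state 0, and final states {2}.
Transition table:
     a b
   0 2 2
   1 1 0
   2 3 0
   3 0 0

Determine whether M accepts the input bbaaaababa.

accepted

0 --b--> 2
2 --b--> 0
0 --a--> 2
2 --a--> 3
3 --a--> 0
0 --a--> 2
2 --b--> 0
0 --a--> 2
2 --b--> 0
0 --a--> 2
End in state 2, which is an accepting state.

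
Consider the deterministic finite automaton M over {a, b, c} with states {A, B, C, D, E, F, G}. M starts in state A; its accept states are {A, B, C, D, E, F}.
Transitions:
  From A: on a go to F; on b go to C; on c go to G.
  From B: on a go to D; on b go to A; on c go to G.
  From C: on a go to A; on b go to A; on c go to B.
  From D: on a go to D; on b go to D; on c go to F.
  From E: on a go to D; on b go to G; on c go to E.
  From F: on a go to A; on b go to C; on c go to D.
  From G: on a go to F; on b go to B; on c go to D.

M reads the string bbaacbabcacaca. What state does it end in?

D

A --b--> C
C --b--> A
A --a--> F
F --a--> A
A --c--> G
G --b--> B
B --a--> D
D --b--> D
D --c--> F
F --a--> A
A --c--> G
G --a--> F
F --c--> D
D --a--> D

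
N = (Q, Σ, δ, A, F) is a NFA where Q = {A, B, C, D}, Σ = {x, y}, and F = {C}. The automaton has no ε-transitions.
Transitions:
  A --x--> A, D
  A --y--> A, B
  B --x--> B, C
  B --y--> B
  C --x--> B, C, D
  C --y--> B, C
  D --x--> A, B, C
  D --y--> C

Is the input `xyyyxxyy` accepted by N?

accepted

Start: {A}
read x: {A, D}
read y: {A, B, C}
read y: {A, B, C}
read y: {A, B, C}
read x: {A, B, C, D}
read x: {A, B, C, D}
read y: {A, B, C}
read y: {A, B, C}
Reachable ∩ accepting = {C} — nonempty.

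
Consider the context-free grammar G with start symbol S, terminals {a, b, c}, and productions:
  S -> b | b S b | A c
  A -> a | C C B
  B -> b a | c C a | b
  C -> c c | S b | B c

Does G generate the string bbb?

yes

S ⇒ bSb ⇒ bbb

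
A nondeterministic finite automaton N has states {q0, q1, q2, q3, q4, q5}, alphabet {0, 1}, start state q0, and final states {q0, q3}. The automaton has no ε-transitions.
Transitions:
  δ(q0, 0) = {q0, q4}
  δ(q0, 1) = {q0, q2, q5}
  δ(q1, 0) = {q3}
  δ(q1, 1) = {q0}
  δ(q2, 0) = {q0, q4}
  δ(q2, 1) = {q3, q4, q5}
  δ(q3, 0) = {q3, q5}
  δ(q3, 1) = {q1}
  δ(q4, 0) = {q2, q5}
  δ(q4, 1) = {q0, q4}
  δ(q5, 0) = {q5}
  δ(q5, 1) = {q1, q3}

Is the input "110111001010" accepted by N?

accepted

Start: {q0}
read 1: {q0, q2, q5}
read 1: {q0, q1, q2, q3, q4, q5}
read 0: {q0, q2, q3, q4, q5}
read 1: {q0, q1, q2, q3, q4, q5}
read 1: {q0, q1, q2, q3, q4, q5}
read 1: {q0, q1, q2, q3, q4, q5}
read 0: {q0, q2, q3, q4, q5}
read 0: {q0, q2, q3, q4, q5}
read 1: {q0, q1, q2, q3, q4, q5}
read 0: {q0, q2, q3, q4, q5}
read 1: {q0, q1, q2, q3, q4, q5}
read 0: {q0, q2, q3, q4, q5}
Reachable ∩ accepting = {q0, q3} — nonempty.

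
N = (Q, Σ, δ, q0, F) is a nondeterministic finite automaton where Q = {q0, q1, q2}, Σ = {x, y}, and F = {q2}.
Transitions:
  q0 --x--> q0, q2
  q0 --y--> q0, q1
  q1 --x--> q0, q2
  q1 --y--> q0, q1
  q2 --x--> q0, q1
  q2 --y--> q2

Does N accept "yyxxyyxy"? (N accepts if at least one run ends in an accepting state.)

accepted

Start: {q0}
read y: {q0, q1}
read y: {q0, q1}
read x: {q0, q2}
read x: {q0, q1, q2}
read y: {q0, q1, q2}
read y: {q0, q1, q2}
read x: {q0, q1, q2}
read y: {q0, q1, q2}
Reachable ∩ accepting = {q2} — nonempty.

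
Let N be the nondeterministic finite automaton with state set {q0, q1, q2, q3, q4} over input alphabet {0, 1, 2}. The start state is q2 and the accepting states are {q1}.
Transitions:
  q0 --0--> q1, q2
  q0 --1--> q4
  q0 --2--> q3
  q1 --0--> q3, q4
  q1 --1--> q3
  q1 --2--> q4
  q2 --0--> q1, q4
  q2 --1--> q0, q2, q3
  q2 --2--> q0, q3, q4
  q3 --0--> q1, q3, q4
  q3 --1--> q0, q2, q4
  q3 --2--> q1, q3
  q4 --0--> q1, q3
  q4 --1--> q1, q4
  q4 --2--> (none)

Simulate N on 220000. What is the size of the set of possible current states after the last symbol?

3

Start: {q2}
read 2: {q0, q3, q4}
read 2: {q1, q3}
read 0: {q1, q3, q4}
read 0: {q1, q3, q4}
read 0: {q1, q3, q4}
read 0: {q1, q3, q4}
Final reachable set {q1, q3, q4} has 3 states.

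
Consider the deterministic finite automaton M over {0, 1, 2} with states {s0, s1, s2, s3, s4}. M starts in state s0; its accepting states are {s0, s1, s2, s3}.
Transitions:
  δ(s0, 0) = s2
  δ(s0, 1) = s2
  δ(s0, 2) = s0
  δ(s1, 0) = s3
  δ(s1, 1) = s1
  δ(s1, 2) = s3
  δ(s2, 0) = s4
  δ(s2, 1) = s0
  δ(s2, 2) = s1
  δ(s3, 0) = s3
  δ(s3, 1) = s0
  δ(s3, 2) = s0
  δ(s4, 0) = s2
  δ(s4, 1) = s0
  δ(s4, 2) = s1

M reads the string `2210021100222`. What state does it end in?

s0 --2--> s0
s0 --2--> s0
s0 --1--> s2
s2 --0--> s4
s4 --0--> s2
s2 --2--> s1
s1 --1--> s1
s1 --1--> s1
s1 --0--> s3
s3 --0--> s3
s3 --2--> s0
s0 --2--> s0
s0 --2--> s0

s0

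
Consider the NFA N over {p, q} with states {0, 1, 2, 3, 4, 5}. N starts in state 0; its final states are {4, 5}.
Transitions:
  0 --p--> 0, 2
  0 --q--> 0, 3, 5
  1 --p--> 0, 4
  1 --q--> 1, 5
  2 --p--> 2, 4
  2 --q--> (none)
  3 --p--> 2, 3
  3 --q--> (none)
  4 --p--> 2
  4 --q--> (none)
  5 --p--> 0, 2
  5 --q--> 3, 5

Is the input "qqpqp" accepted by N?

Start: {0}
read q: {0, 3, 5}
read q: {0, 3, 5}
read p: {0, 2, 3}
read q: {0, 3, 5}
read p: {0, 2, 3}
Reachable ∩ accepting = {} — empty.

rejected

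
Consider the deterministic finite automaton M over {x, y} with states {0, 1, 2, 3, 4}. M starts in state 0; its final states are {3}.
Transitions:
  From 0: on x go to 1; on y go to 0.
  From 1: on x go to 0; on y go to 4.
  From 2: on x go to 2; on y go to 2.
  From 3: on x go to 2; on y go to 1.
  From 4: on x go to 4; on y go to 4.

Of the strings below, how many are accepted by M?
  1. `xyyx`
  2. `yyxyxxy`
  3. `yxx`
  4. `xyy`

0

`xyyx`: rejected
`yyxyxxy`: rejected
`yxx`: rejected
`xyy`: rejected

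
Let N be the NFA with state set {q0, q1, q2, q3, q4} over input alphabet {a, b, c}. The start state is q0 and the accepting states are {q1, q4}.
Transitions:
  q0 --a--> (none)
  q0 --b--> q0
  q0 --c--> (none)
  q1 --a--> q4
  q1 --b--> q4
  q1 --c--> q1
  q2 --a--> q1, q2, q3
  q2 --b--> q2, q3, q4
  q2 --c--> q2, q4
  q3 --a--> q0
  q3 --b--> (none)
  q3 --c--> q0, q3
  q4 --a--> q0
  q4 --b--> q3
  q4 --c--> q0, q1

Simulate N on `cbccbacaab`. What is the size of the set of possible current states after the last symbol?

Start: {q0}
read c: {}
The reachable set is empty and stays empty for the remaining 9 symbols.
Final reachable set {} has 0 states.

0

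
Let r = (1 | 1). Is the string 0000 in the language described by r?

Neither 1 nor 1 matches 0000.

no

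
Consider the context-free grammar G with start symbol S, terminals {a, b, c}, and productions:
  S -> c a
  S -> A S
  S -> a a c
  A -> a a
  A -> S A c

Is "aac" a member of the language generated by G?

yes

S ⇒ aac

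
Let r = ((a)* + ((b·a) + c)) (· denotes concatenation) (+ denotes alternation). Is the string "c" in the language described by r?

The right alternative ((b·a)+c) matches c.

yes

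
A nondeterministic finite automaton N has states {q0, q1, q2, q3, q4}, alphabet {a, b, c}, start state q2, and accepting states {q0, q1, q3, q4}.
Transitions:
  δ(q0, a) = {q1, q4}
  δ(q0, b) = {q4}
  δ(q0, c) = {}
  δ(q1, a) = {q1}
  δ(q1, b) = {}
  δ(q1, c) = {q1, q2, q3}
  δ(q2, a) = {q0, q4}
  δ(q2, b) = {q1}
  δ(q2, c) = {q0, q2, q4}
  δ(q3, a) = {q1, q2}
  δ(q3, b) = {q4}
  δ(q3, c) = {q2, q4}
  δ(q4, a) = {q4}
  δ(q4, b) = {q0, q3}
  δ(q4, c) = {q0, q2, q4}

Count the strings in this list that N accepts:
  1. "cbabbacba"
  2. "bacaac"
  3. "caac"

"cbabbacba": accepted
"bacaac": accepted
"caac": accepted

3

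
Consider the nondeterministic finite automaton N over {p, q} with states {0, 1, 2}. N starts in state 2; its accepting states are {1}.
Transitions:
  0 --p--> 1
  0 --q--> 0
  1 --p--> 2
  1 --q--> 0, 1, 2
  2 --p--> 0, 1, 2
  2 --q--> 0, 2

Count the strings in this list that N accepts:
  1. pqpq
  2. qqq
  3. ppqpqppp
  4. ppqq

pqpq: accepted
qqq: rejected
ppqpqppp: accepted
ppqq: accepted

3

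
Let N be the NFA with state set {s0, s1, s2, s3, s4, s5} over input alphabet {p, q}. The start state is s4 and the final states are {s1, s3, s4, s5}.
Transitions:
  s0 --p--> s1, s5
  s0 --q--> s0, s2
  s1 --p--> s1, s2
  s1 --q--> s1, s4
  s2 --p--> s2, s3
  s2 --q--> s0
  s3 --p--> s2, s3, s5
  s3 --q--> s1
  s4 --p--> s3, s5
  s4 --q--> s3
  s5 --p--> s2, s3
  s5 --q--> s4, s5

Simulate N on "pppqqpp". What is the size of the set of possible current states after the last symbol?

Start: {s4}
read p: {s3, s5}
read p: {s2, s3, s5}
read p: {s2, s3, s5}
read q: {s0, s1, s4, s5}
read q: {s0, s1, s2, s3, s4, s5}
read p: {s1, s2, s3, s5}
read p: {s1, s2, s3, s5}
Final reachable set {s1, s2, s3, s5} has 4 states.

4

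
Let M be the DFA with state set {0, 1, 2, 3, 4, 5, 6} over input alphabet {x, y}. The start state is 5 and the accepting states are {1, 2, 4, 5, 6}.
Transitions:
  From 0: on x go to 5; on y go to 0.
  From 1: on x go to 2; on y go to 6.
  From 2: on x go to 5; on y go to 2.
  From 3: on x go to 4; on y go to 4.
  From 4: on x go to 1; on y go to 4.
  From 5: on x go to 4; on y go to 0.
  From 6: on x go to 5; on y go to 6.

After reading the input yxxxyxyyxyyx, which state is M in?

5 --y--> 0
0 --x--> 5
5 --x--> 4
4 --x--> 1
1 --y--> 6
6 --x--> 5
5 --y--> 0
0 --y--> 0
0 --x--> 5
5 --y--> 0
0 --y--> 0
0 --x--> 5

5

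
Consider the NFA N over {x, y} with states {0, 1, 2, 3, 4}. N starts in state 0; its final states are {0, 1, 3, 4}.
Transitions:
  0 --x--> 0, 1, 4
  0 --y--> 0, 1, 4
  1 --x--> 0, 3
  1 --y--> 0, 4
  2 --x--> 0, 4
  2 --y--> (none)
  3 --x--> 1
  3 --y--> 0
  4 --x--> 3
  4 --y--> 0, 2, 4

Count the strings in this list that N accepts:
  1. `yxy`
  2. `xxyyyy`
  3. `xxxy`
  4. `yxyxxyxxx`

4

`yxy`: accepted
`xxyyyy`: accepted
`xxxy`: accepted
`yxyxxyxxx`: accepted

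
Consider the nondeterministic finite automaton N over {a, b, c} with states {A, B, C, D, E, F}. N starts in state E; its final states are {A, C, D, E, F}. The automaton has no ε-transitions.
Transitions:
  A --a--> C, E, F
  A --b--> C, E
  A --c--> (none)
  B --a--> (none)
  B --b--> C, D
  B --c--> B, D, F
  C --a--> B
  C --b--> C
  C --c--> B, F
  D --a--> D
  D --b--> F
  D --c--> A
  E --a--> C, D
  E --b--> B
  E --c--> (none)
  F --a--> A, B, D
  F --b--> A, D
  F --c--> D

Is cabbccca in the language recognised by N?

rejected

Start: {E}
read c: {}
The reachable set is empty and stays empty for the remaining 7 symbols.
Reachable ∩ accepting = {} — empty.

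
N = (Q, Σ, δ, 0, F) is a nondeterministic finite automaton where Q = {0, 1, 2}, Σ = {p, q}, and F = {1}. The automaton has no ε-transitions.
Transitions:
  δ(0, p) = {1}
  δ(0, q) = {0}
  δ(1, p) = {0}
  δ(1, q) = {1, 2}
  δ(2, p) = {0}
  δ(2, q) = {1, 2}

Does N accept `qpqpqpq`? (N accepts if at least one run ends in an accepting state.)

accepted

Start: {0}
read q: {0}
read p: {1}
read q: {1, 2}
read p: {0}
read q: {0}
read p: {1}
read q: {1, 2}
Reachable ∩ accepting = {1} — nonempty.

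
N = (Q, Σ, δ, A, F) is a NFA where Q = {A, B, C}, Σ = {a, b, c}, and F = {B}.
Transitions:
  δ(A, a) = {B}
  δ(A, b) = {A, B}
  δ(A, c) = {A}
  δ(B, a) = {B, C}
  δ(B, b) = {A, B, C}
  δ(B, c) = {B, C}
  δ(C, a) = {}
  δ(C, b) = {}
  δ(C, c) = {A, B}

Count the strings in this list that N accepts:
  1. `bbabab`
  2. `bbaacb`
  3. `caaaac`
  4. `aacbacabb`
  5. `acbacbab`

5

`bbabab`: accepted
`bbaacb`: accepted
`caaaac`: accepted
`aacbacabb`: accepted
`acbacbab`: accepted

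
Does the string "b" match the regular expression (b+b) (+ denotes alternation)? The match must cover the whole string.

The left alternative b matches b.

yes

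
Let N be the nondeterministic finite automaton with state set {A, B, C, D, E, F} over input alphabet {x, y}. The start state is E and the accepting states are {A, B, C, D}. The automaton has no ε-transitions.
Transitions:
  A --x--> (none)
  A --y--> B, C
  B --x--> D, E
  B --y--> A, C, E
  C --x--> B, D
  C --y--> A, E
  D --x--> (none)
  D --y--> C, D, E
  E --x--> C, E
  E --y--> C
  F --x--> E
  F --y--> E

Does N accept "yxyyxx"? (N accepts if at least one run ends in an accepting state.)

accepted

Start: {E}
read y: {C}
read x: {B, D}
read y: {A, C, D, E}
read y: {A, B, C, D, E}
read x: {B, C, D, E}
read x: {B, C, D, E}
Reachable ∩ accepting = {B, C, D} — nonempty.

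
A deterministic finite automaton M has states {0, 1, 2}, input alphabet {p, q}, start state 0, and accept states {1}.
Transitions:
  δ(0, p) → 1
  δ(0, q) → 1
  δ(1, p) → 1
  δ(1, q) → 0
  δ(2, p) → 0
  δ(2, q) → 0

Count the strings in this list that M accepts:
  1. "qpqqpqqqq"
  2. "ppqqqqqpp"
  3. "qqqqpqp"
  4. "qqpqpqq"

4

"qpqqpqqqq": accepted
"ppqqqqqpp": accepted
"qqqqpqp": accepted
"qqpqpqq": accepted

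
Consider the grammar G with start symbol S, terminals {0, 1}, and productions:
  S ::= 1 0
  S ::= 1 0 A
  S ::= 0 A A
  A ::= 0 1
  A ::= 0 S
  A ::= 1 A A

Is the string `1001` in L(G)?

yes

S ⇒ 10A ⇒ 1001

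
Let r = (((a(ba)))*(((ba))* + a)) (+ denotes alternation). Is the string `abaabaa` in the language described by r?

yes

Split as abaaba·a: ((a(ba)))* matches abaaba and (((ba))*+a) matches a.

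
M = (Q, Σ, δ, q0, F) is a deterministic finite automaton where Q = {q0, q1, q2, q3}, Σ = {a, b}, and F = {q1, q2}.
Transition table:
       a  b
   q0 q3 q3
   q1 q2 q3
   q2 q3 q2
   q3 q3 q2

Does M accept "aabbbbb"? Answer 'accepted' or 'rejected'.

accepted

q0 --a--> q3
q3 --a--> q3
q3 --b--> q2
q2 --b--> q2
q2 --b--> q2
q2 --b--> q2
q2 --b--> q2
End in state q2, which is an accepting state.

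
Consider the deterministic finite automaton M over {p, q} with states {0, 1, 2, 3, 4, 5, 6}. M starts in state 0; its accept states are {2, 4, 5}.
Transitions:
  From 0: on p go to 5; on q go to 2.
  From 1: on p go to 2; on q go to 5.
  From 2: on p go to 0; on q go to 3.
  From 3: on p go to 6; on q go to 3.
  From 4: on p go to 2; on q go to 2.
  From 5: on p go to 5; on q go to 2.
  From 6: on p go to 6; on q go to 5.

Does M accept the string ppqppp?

accepted

0 --p--> 5
5 --p--> 5
5 --q--> 2
2 --p--> 0
0 --p--> 5
5 --p--> 5
End in state 5, which is an accepting state.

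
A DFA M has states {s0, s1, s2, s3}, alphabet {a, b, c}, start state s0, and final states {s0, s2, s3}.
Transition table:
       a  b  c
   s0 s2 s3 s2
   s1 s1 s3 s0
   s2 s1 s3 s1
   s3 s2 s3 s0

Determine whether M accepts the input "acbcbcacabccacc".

accepted

s0 --a--> s2
s2 --c--> s1
s1 --b--> s3
s3 --c--> s0
s0 --b--> s3
s3 --c--> s0
s0 --a--> s2
s2 --c--> s1
s1 --a--> s1
s1 --b--> s3
s3 --c--> s0
s0 --c--> s2
s2 --a--> s1
s1 --c--> s0
s0 --c--> s2
End in state s2, which is an accepting state.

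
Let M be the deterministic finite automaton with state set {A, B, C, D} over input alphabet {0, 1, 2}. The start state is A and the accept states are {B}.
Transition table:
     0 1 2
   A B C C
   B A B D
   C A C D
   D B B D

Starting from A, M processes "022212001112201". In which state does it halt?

A --0--> B
B --2--> D
D --2--> D
D --2--> D
D --1--> B
B --2--> D
D --0--> B
B --0--> A
A --1--> C
C --1--> C
C --1--> C
C --2--> D
D --2--> D
D --0--> B
B --1--> B

B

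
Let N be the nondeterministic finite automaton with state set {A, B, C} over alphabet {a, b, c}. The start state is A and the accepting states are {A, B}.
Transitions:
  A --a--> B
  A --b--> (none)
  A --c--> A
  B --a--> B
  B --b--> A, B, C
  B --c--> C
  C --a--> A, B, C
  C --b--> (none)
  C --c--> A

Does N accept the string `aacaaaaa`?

accepted

Start: {A}
read a: {B}
read a: {B}
read c: {C}
read a: {A, B, C}
read a: {A, B, C}
read a: {A, B, C}
read a: {A, B, C}
read a: {A, B, C}
Reachable ∩ accepting = {A, B} — nonempty.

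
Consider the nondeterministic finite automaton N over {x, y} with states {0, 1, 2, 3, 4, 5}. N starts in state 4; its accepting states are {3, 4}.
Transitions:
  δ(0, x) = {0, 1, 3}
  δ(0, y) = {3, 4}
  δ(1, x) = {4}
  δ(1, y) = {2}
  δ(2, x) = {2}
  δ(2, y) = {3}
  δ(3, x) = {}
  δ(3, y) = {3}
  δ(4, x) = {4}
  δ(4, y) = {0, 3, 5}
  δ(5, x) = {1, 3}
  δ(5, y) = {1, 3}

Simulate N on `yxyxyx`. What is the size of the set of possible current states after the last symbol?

Start: {4}
read y: {0, 3, 5}
read x: {0, 1, 3}
read y: {2, 3, 4}
read x: {2, 4}
read y: {0, 3, 5}
read x: {0, 1, 3}
Final reachable set {0, 1, 3} has 3 states.

3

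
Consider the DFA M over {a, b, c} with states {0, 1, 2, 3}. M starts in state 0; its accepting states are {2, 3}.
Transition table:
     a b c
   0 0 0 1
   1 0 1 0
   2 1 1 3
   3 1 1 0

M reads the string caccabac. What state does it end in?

0 --c--> 1
1 --a--> 0
0 --c--> 1
1 --c--> 0
0 --a--> 0
0 --b--> 0
0 --a--> 0
0 --c--> 1

1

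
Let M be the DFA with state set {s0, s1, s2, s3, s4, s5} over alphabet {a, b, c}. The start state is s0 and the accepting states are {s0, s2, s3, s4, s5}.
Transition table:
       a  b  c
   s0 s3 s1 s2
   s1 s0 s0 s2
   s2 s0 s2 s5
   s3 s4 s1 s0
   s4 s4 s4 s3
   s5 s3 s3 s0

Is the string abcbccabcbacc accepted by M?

accepted

s0 --a--> s3
s3 --b--> s1
s1 --c--> s2
s2 --b--> s2
s2 --c--> s5
s5 --c--> s0
s0 --a--> s3
s3 --b--> s1
s1 --c--> s2
s2 --b--> s2
s2 --a--> s0
s0 --c--> s2
s2 --c--> s5
End in state s5, which is an accepting state.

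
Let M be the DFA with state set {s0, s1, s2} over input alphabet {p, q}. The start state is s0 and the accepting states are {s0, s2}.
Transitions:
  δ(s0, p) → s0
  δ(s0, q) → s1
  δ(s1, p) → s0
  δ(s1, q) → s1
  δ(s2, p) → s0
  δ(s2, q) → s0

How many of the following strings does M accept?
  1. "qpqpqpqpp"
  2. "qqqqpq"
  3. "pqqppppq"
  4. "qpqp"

"qpqpqpqpp": accepted
"qqqqpq": rejected
"pqqppppq": rejected
"qpqp": accepted

2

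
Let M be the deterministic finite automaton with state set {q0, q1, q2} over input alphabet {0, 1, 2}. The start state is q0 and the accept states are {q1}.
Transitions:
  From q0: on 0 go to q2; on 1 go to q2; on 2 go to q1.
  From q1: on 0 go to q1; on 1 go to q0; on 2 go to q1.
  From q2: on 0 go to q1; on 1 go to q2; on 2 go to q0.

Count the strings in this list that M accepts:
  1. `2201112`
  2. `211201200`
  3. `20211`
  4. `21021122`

2

`2201112`: rejected
`211201200`: accepted
`20211`: rejected
`21021122`: accepted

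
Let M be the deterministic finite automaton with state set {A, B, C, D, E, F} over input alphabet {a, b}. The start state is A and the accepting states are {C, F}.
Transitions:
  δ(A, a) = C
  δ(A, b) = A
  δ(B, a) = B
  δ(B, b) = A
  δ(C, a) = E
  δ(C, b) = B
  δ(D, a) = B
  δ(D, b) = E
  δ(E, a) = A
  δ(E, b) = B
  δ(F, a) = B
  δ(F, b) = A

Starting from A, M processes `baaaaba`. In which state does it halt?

B

A --b--> A
A --a--> C
C --a--> E
E --a--> A
A --a--> C
C --b--> B
B --a--> B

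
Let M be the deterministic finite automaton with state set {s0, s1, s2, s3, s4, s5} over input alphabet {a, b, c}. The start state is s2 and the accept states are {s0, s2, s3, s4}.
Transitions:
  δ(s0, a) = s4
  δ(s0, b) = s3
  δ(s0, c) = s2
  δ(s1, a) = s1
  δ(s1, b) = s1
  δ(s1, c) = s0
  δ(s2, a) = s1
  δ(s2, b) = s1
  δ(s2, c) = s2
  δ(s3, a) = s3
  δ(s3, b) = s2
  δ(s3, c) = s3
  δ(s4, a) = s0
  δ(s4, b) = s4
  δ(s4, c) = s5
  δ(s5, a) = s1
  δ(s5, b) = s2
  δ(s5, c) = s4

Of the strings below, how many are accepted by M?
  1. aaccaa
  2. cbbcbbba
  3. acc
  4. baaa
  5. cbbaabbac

aaccaa: rejected
cbbcbbba: rejected
acc: accepted
baaa: rejected
cbbaabbac: accepted

2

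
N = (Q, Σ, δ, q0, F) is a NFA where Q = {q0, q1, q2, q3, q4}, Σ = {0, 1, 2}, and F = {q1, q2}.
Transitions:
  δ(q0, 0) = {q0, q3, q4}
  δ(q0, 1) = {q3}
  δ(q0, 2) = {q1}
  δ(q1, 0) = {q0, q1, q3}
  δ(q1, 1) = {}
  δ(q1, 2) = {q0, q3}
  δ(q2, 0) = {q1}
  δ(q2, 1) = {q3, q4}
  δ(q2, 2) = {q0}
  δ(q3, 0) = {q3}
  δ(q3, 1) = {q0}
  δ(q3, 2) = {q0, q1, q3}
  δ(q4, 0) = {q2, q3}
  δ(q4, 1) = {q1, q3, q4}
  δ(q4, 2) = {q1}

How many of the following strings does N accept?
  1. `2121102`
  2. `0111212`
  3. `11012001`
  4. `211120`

2

`2121102`: rejected
`0111212`: accepted
`11012001`: accepted
`211120`: rejected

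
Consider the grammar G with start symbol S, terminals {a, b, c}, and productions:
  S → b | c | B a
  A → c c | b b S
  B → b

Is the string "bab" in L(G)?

no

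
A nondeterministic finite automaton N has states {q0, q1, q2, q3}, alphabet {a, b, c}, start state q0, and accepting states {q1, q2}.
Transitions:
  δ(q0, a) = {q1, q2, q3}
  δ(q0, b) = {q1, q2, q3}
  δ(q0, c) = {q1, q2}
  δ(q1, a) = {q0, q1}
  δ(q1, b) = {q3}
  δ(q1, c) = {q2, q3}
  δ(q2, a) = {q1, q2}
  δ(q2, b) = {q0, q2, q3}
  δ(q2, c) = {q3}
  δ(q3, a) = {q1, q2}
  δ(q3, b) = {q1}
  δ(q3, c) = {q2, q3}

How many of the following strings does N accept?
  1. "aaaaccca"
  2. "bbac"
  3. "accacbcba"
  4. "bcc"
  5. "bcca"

5

"aaaaccca": accepted
"bbac": accepted
"accacbcba": accepted
"bcc": accepted
"bcca": accepted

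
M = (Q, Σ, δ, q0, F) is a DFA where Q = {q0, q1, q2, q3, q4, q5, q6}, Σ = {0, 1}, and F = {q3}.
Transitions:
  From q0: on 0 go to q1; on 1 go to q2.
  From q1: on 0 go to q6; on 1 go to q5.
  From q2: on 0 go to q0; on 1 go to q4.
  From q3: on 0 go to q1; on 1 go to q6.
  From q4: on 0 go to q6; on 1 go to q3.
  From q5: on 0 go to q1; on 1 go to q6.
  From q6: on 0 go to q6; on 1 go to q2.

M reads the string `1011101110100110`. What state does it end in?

q0 --1--> q2
q2 --0--> q0
q0 --1--> q2
q2 --1--> q4
q4 --1--> q3
q3 --0--> q1
q1 --1--> q5
q5 --1--> q6
q6 --1--> q2
q2 --0--> q0
q0 --1--> q2
q2 --0--> q0
q0 --0--> q1
q1 --1--> q5
q5 --1--> q6
q6 --0--> q6

q6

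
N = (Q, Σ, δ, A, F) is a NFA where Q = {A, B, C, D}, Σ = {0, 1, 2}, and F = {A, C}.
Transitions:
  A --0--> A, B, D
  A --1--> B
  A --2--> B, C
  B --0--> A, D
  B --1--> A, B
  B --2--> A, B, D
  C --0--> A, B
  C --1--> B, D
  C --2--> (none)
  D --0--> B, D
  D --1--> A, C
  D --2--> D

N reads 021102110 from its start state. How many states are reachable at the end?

Start: {A}
read 0: {A, B, D}
read 2: {A, B, C, D}
read 1: {A, B, C, D}
read 1: {A, B, C, D}
read 0: {A, B, D}
read 2: {A, B, C, D}
read 1: {A, B, C, D}
read 1: {A, B, C, D}
read 0: {A, B, D}
Final reachable set {A, B, D} has 3 states.

3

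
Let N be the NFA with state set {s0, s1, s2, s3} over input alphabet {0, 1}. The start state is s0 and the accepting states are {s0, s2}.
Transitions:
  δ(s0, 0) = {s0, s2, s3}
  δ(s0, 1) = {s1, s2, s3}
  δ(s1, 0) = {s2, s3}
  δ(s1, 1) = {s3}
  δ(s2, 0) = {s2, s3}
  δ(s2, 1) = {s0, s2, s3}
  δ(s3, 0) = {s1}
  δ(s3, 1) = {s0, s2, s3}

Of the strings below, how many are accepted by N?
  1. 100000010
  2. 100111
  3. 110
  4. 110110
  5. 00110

5

100000010: accepted
100111: accepted
110: accepted
110110: accepted
00110: accepted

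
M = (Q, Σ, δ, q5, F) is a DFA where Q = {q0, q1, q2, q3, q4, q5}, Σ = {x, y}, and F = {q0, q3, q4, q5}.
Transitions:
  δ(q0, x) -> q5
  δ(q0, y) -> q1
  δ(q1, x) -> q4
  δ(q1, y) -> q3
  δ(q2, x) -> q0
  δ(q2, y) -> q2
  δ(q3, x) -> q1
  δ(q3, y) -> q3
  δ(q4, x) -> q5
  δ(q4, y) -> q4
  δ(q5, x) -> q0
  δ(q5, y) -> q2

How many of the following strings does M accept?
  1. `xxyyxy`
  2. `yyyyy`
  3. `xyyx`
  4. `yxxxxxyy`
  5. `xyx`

2

`xxyyxy`: rejected
`yyyyy`: rejected
`xyyx`: rejected
`yxxxxxyy`: accepted
`xyx`: accepted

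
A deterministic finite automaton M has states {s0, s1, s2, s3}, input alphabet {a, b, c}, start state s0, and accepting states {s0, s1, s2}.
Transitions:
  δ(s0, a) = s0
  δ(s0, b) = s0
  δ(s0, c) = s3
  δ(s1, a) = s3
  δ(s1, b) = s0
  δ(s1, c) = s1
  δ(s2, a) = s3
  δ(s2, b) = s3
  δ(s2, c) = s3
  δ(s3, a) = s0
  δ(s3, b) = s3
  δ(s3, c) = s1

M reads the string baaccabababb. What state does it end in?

s0 --b--> s0
s0 --a--> s0
s0 --a--> s0
s0 --c--> s3
s3 --c--> s1
s1 --a--> s3
s3 --b--> s3
s3 --a--> s0
s0 --b--> s0
s0 --a--> s0
s0 --b--> s0
s0 --b--> s0

s0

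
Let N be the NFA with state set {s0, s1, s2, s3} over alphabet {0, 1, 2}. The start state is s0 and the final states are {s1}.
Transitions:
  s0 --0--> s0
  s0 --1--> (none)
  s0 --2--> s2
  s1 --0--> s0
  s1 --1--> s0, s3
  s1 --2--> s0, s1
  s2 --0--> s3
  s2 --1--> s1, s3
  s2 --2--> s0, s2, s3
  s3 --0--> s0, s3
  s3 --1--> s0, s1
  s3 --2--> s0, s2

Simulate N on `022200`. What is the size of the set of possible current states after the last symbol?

Start: {s0}
read 0: {s0}
read 2: {s2}
read 2: {s0, s2, s3}
read 2: {s0, s2, s3}
read 0: {s0, s3}
read 0: {s0, s3}
Final reachable set {s0, s3} has 2 states.

2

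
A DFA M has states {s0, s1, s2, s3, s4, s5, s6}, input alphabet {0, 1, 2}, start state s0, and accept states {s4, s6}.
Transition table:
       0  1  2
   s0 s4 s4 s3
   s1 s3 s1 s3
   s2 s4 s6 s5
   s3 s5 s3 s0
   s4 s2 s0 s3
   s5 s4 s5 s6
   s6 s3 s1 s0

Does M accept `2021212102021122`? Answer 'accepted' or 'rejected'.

rejected

s0 --2--> s3
s3 --0--> s5
s5 --2--> s6
s6 --1--> s1
s1 --2--> s3
s3 --1--> s3
s3 --2--> s0
s0 --1--> s4
s4 --0--> s2
s2 --2--> s5
s5 --0--> s4
s4 --2--> s3
s3 --1--> s3
s3 --1--> s3
s3 --2--> s0
s0 --2--> s3
End in state s3, which is not an accepting state.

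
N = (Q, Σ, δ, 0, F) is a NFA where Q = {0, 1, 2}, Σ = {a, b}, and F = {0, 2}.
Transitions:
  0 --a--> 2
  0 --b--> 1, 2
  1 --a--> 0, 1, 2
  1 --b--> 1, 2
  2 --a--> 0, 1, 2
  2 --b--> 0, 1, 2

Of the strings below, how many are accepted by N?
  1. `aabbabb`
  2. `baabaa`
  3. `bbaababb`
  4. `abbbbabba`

4

`aabbabb`: accepted
`baabaa`: accepted
`bbaababb`: accepted
`abbbbabba`: accepted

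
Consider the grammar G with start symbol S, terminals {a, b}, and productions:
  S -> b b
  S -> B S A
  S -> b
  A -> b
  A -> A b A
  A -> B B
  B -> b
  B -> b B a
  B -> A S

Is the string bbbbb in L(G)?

yes

S ⇒ BSA ⇒ bSA ⇒ bbbA ⇒ bbbBB ⇒ bbbbB ⇒ bbbbb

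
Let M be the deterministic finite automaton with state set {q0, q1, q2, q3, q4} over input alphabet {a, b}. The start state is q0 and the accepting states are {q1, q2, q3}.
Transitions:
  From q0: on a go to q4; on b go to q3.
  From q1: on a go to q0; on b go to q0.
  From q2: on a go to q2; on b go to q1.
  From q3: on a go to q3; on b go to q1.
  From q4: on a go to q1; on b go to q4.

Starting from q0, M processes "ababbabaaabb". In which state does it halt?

q0 --a--> q4
q4 --b--> q4
q4 --a--> q1
q1 --b--> q0
q0 --b--> q3
q3 --a--> q3
q3 --b--> q1
q1 --a--> q0
q0 --a--> q4
q4 --a--> q1
q1 --b--> q0
q0 --b--> q3

q3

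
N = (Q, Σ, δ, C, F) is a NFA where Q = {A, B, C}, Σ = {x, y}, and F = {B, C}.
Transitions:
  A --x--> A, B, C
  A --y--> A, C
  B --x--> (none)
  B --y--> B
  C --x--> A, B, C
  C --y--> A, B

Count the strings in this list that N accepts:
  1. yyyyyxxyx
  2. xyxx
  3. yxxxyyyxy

yyyyyxxyx: accepted
xyxx: accepted
yxxxyyyxy: accepted

3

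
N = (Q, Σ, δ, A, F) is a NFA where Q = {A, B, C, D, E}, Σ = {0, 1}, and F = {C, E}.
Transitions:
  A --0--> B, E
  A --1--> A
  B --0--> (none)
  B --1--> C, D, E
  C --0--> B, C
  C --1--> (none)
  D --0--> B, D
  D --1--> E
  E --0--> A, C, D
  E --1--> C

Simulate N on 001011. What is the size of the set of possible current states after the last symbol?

Start: {A}
read 0: {B, E}
read 0: {A, C, D}
read 1: {A, E}
read 0: {A, B, C, D, E}
read 1: {A, C, D, E}
read 1: {A, C, E}
Final reachable set {A, C, E} has 3 states.

3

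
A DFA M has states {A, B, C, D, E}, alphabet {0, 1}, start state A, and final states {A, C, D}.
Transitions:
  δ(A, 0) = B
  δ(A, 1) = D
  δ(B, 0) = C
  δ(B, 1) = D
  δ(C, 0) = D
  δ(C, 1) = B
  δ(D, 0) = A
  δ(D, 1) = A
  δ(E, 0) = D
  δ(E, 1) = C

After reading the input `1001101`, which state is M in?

A --1--> D
D --0--> A
A --0--> B
B --1--> D
D --1--> A
A --0--> B
B --1--> D

D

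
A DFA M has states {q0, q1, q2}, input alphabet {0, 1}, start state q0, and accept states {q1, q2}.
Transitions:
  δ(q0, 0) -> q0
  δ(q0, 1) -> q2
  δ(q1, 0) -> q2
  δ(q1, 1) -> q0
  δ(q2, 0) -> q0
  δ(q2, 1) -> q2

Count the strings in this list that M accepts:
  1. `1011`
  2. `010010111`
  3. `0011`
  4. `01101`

`1011`: accepted
`010010111`: accepted
`0011`: accepted
`01101`: accepted

4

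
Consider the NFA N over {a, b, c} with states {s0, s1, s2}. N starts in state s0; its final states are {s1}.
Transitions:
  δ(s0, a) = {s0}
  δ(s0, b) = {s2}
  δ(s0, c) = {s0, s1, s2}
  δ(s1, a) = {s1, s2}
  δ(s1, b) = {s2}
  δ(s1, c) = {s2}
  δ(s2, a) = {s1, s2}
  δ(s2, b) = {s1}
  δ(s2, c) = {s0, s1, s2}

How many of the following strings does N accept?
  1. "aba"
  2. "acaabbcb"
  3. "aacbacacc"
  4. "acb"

"aba": accepted
"acaabbcb": accepted
"aacbacacc": accepted
"acb": accepted

4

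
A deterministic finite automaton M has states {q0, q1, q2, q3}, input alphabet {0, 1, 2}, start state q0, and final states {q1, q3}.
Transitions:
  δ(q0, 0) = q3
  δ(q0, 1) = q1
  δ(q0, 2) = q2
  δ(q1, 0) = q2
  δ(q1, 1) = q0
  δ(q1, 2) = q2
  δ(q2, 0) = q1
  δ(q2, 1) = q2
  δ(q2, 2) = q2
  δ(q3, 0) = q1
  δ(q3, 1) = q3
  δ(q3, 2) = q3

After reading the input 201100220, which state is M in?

q1

q0 --2--> q2
q2 --0--> q1
q1 --1--> q0
q0 --1--> q1
q1 --0--> q2
q2 --0--> q1
q1 --2--> q2
q2 --2--> q2
q2 --0--> q1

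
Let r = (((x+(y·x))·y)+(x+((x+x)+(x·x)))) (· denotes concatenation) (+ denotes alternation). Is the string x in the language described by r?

The right alternative (x+((x+x)+(x·x))) matches x.

yes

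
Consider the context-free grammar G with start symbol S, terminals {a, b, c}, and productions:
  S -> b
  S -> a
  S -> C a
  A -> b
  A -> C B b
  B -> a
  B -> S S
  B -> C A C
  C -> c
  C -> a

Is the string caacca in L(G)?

no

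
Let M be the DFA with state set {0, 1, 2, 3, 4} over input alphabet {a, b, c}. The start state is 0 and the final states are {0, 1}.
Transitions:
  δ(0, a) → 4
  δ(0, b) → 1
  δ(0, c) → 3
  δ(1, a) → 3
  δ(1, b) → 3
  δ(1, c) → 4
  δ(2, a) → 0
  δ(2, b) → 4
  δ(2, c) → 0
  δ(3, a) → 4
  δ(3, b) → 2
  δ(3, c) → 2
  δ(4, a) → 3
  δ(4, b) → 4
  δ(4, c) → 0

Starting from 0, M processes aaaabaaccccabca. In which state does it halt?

4

0 --a--> 4
4 --a--> 3
3 --a--> 4
4 --a--> 3
3 --b--> 2
2 --a--> 0
0 --a--> 4
4 --c--> 0
0 --c--> 3
3 --c--> 2
2 --c--> 0
0 --a--> 4
4 --b--> 4
4 --c--> 0
0 --a--> 4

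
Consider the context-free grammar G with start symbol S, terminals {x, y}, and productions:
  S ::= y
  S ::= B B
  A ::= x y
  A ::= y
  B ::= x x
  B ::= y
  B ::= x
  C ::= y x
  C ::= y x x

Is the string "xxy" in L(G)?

yes

S ⇒ BB ⇒ xxB ⇒ xxy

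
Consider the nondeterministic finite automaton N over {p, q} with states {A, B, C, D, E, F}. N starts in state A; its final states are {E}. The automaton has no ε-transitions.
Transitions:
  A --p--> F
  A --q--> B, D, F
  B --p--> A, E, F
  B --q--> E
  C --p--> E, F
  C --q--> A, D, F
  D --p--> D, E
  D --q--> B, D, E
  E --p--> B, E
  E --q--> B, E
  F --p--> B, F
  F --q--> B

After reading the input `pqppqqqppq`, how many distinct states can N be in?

Start: {A}
read p: {F}
read q: {B}
read p: {A, E, F}
read p: {B, E, F}
read q: {B, E}
read q: {B, E}
read q: {B, E}
read p: {A, B, E, F}
read p: {A, B, E, F}
read q: {B, D, E, F}
Final reachable set {B, D, E, F} has 4 states.

4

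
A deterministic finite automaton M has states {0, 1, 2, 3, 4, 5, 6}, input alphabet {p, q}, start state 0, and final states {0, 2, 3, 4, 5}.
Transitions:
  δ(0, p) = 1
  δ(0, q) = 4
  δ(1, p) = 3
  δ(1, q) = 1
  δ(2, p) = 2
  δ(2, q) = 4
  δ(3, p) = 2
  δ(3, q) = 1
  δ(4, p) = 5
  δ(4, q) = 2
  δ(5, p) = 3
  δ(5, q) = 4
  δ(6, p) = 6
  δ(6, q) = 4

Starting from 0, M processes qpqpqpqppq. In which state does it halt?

0 --q--> 4
4 --p--> 5
5 --q--> 4
4 --p--> 5
5 --q--> 4
4 --p--> 5
5 --q--> 4
4 --p--> 5
5 --p--> 3
3 --q--> 1

1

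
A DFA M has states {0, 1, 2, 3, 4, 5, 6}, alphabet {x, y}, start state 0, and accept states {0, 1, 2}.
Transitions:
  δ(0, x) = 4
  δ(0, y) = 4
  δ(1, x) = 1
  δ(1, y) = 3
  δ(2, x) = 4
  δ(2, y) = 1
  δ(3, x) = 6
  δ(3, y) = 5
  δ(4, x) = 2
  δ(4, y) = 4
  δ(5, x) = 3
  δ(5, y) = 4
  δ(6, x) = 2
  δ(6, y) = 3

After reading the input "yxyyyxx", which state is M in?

6

0 --y--> 4
4 --x--> 2
2 --y--> 1
1 --y--> 3
3 --y--> 5
5 --x--> 3
3 --x--> 6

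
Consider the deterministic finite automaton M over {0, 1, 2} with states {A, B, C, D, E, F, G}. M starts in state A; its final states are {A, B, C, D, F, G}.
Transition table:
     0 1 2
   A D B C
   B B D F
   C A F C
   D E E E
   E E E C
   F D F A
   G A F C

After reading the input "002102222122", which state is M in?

A --0--> D
D --0--> E
E --2--> C
C --1--> F
F --0--> D
D --2--> E
E --2--> C
C --2--> C
C --2--> C
C --1--> F
F --2--> A
A --2--> C

C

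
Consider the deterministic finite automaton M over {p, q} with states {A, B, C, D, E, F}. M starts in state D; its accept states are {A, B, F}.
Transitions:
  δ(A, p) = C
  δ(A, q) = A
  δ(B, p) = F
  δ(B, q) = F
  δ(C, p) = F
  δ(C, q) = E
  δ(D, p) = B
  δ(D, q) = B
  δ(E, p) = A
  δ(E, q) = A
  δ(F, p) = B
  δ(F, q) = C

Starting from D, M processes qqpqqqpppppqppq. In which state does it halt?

F

D --q--> B
B --q--> F
F --p--> B
B --q--> F
F --q--> C
C --q--> E
E --p--> A
A --p--> C
C --p--> F
F --p--> B
B --p--> F
F --q--> C
C --p--> F
F --p--> B
B --q--> F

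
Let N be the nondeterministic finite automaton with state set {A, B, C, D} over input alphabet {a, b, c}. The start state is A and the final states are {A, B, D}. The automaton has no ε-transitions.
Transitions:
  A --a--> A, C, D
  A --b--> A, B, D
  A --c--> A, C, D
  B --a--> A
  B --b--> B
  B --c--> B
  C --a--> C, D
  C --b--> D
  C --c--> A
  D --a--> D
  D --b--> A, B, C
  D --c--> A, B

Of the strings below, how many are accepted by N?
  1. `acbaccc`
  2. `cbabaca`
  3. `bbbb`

`acbaccc`: accepted
`cbabaca`: accepted
`bbbb`: accepted

3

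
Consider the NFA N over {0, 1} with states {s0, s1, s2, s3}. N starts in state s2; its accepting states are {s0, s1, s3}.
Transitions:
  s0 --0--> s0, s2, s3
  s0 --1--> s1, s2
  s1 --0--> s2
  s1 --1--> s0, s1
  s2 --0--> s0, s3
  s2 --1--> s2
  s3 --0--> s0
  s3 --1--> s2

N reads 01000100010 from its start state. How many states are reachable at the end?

3

Start: {s2}
read 0: {s0, s3}
read 1: {s1, s2}
read 0: {s0, s2, s3}
read 0: {s0, s2, s3}
read 0: {s0, s2, s3}
read 1: {s1, s2}
read 0: {s0, s2, s3}
read 0: {s0, s2, s3}
read 0: {s0, s2, s3}
read 1: {s1, s2}
read 0: {s0, s2, s3}
Final reachable set {s0, s2, s3} has 3 states.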